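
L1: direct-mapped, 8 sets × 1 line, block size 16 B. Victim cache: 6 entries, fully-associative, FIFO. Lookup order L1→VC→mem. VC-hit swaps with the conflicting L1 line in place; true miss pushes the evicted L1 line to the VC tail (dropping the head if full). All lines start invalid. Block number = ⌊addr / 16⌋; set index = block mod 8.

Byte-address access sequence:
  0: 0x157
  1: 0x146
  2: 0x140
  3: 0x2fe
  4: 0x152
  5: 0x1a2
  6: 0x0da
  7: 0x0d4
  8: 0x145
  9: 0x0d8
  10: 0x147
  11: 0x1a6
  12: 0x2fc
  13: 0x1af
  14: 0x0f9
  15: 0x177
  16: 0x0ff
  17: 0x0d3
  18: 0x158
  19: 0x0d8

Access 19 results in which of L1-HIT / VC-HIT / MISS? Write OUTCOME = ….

#0 0x157→b21/s5 MISS; vc=[]
#1 0x146→b20/s4 MISS; vc=[]
#2 0x140→b20/s4 L1-HIT; vc=[]
#3 0x2fe→b47/s7 MISS; vc=[]
#4 0x152→b21/s5 L1-HIT; vc=[]
#5 0x1a2→b26/s2 MISS; vc=[]
#6 0xda→b13/s5 MISS; vc=[21]
#7 0xd4→b13/s5 L1-HIT; vc=[21]
#8 0x145→b20/s4 L1-HIT; vc=[21]
#9 0xd8→b13/s5 L1-HIT; vc=[21]
#10 0x147→b20/s4 L1-HIT; vc=[21]
#11 0x1a6→b26/s2 L1-HIT; vc=[21]
#12 0x2fc→b47/s7 L1-HIT; vc=[21]
#13 0x1af→b26/s2 L1-HIT; vc=[21]
#14 0xf9→b15/s7 MISS; vc=[21,47]
#15 0x177→b23/s7 MISS; vc=[21,47,15]
#16 0xff→b15/s7 VC-HIT; vc=[21,47,23]
#17 0xd3→b13/s5 L1-HIT; vc=[21,47,23]
#18 0x158→b21/s5 VC-HIT; vc=[13,47,23]
#19 0xd8→b13/s5 VC-HIT; vc=[21,47,23]

OUTCOME = VC-HIT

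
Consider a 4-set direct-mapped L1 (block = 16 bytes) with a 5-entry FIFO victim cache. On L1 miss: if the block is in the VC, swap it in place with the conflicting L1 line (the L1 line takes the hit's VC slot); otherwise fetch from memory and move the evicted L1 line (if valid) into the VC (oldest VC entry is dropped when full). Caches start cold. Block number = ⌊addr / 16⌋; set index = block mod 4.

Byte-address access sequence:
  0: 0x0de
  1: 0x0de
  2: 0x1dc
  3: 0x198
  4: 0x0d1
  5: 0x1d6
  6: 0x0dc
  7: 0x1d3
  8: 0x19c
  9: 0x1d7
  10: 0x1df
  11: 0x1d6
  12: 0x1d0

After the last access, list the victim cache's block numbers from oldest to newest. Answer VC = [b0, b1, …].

VC = [25, 13]

0: 0xde (blk 13, set 1) → MISS  vc=[]
1: 0xde (blk 13, set 1) → L1-HIT  vc=[]
2: 0x1dc (blk 29, set 1) → MISS  vc=[13]
3: 0x198 (blk 25, set 1) → MISS  vc=[13, 29]
4: 0xd1 (blk 13, set 1) → VC-HIT  vc=[25, 29]
5: 0x1d6 (blk 29, set 1) → VC-HIT  vc=[25, 13]
6: 0xdc (blk 13, set 1) → VC-HIT  vc=[25, 29]
7: 0x1d3 (blk 29, set 1) → VC-HIT  vc=[25, 13]
8: 0x19c (blk 25, set 1) → VC-HIT  vc=[29, 13]
9: 0x1d7 (blk 29, set 1) → VC-HIT  vc=[25, 13]
10: 0x1df (blk 29, set 1) → L1-HIT  vc=[25, 13]
11: 0x1d6 (blk 29, set 1) → L1-HIT  vc=[25, 13]
12: 0x1d0 (blk 29, set 1) → L1-HIT  vc=[25, 13]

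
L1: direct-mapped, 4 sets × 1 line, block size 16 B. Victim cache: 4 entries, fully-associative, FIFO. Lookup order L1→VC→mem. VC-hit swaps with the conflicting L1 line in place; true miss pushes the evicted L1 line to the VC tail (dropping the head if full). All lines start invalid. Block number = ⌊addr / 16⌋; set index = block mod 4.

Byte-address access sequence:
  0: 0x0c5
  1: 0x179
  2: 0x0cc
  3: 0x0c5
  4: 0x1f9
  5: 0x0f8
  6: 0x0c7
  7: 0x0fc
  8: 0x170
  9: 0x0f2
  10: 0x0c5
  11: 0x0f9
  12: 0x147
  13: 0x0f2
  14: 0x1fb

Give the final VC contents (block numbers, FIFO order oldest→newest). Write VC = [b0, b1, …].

0: 0xc5 (blk 12, set 0) → MISS  vc=[]
1: 0x179 (blk 23, set 3) → MISS  vc=[]
2: 0xcc (blk 12, set 0) → L1-HIT  vc=[]
3: 0xc5 (blk 12, set 0) → L1-HIT  vc=[]
4: 0x1f9 (blk 31, set 3) → MISS  vc=[23]
5: 0xf8 (blk 15, set 3) → MISS  vc=[23, 31]
6: 0xc7 (blk 12, set 0) → L1-HIT  vc=[23, 31]
7: 0xfc (blk 15, set 3) → L1-HIT  vc=[23, 31]
8: 0x170 (blk 23, set 3) → VC-HIT  vc=[15, 31]
9: 0xf2 (blk 15, set 3) → VC-HIT  vc=[23, 31]
10: 0xc5 (blk 12, set 0) → L1-HIT  vc=[23, 31]
11: 0xf9 (blk 15, set 3) → L1-HIT  vc=[23, 31]
12: 0x147 (blk 20, set 0) → MISS  vc=[23, 31, 12]
13: 0xf2 (blk 15, set 3) → L1-HIT  vc=[23, 31, 12]
14: 0x1fb (blk 31, set 3) → VC-HIT  vc=[23, 15, 12]

VC = [23, 15, 12]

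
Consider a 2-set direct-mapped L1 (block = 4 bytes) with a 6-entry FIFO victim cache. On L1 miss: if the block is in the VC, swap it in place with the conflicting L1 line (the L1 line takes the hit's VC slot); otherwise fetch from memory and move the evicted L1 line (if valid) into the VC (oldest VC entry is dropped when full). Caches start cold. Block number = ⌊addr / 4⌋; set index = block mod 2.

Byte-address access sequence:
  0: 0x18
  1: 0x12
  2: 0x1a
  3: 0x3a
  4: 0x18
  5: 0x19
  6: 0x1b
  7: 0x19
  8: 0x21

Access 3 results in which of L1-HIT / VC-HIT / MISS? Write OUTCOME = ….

OUTCOME = MISS

#0 0x18→b6/s0 MISS; vc=[]
#1 0x12→b4/s0 MISS; vc=[6]
#2 0x1a→b6/s0 VC-HIT; vc=[4]
#3 0x3a→b14/s0 MISS; vc=[4,6]
#4 0x18→b6/s0 VC-HIT; vc=[4,14]
#5 0x19→b6/s0 L1-HIT; vc=[4,14]
#6 0x1b→b6/s0 L1-HIT; vc=[4,14]
#7 0x19→b6/s0 L1-HIT; vc=[4,14]
#8 0x21→b8/s0 MISS; vc=[4,14,6]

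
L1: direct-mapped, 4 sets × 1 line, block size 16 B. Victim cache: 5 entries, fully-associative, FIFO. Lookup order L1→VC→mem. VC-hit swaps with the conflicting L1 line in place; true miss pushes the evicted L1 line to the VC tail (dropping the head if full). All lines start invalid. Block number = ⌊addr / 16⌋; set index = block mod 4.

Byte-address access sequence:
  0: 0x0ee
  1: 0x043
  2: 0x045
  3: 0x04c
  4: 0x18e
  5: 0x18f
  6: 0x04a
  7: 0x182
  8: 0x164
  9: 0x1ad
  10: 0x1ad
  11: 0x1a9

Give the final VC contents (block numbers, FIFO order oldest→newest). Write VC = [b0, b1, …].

#0 0xee→b14/s2 MISS; vc=[]
#1 0x43→b4/s0 MISS; vc=[]
#2 0x45→b4/s0 L1-HIT; vc=[]
#3 0x4c→b4/s0 L1-HIT; vc=[]
#4 0x18e→b24/s0 MISS; vc=[4]
#5 0x18f→b24/s0 L1-HIT; vc=[4]
#6 0x4a→b4/s0 VC-HIT; vc=[24]
#7 0x182→b24/s0 VC-HIT; vc=[4]
#8 0x164→b22/s2 MISS; vc=[4,14]
#9 0x1ad→b26/s2 MISS; vc=[4,14,22]
#10 0x1ad→b26/s2 L1-HIT; vc=[4,14,22]
#11 0x1a9→b26/s2 L1-HIT; vc=[4,14,22]

VC = [4, 14, 22]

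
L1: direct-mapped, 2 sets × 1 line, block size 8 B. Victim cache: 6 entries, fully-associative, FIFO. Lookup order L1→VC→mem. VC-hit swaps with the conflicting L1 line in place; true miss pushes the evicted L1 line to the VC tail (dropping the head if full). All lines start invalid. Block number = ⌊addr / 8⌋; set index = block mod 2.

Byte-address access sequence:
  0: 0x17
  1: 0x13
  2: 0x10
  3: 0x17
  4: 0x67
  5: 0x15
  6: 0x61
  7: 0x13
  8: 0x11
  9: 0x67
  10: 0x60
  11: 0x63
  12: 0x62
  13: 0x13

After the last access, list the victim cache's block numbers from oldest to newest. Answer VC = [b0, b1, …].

#0 0x17→b2/s0 MISS; vc=[]
#1 0x13→b2/s0 L1-HIT; vc=[]
#2 0x10→b2/s0 L1-HIT; vc=[]
#3 0x17→b2/s0 L1-HIT; vc=[]
#4 0x67→b12/s0 MISS; vc=[2]
#5 0x15→b2/s0 VC-HIT; vc=[12]
#6 0x61→b12/s0 VC-HIT; vc=[2]
#7 0x13→b2/s0 VC-HIT; vc=[12]
#8 0x11→b2/s0 L1-HIT; vc=[12]
#9 0x67→b12/s0 VC-HIT; vc=[2]
#10 0x60→b12/s0 L1-HIT; vc=[2]
#11 0x63→b12/s0 L1-HIT; vc=[2]
#12 0x62→b12/s0 L1-HIT; vc=[2]
#13 0x13→b2/s0 VC-HIT; vc=[12]

VC = [12]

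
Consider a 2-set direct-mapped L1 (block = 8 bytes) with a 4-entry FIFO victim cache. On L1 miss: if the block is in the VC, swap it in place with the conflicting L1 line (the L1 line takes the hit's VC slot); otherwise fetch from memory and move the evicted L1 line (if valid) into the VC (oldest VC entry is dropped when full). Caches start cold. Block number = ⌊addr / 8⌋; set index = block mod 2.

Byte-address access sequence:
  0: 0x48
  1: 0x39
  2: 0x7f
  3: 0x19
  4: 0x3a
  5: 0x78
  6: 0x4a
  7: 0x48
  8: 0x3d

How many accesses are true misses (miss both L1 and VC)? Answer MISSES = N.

0: 0x48 (blk 9, set 1) → MISS  vc=[]
1: 0x39 (blk 7, set 1) → MISS  vc=[9]
2: 0x7f (blk 15, set 1) → MISS  vc=[9, 7]
3: 0x19 (blk 3, set 1) → MISS  vc=[9, 7, 15]
4: 0x3a (blk 7, set 1) → VC-HIT  vc=[9, 3, 15]
5: 0x78 (blk 15, set 1) → VC-HIT  vc=[9, 3, 7]
6: 0x4a (blk 9, set 1) → VC-HIT  vc=[15, 3, 7]
7: 0x48 (blk 9, set 1) → L1-HIT  vc=[15, 3, 7]
8: 0x3d (blk 7, set 1) → VC-HIT  vc=[15, 3, 9]

MISSES = 4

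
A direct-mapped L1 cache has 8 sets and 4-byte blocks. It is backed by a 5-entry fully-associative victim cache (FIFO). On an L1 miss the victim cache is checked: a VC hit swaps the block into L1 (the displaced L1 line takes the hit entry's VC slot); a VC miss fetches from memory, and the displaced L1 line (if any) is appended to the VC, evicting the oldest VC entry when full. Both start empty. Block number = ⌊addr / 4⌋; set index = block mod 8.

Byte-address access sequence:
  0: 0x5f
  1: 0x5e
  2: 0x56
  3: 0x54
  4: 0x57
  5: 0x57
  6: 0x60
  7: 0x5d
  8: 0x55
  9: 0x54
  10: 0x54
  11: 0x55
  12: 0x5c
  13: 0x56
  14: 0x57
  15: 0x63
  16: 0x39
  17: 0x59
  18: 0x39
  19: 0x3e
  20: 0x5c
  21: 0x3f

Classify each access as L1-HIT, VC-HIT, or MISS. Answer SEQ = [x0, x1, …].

SEQ = [MISS, L1-HIT, MISS, L1-HIT, L1-HIT, L1-HIT, MISS, L1-HIT, L1-HIT, L1-HIT, L1-HIT, L1-HIT, L1-HIT, L1-HIT, L1-HIT, L1-HIT, MISS, MISS, VC-HIT, MISS, VC-HIT, VC-HIT]

#0 0x5f→b23/s7 MISS; vc=[]
#1 0x5e→b23/s7 L1-HIT; vc=[]
#2 0x56→b21/s5 MISS; vc=[]
#3 0x54→b21/s5 L1-HIT; vc=[]
#4 0x57→b21/s5 L1-HIT; vc=[]
#5 0x57→b21/s5 L1-HIT; vc=[]
#6 0x60→b24/s0 MISS; vc=[]
#7 0x5d→b23/s7 L1-HIT; vc=[]
#8 0x55→b21/s5 L1-HIT; vc=[]
#9 0x54→b21/s5 L1-HIT; vc=[]
#10 0x54→b21/s5 L1-HIT; vc=[]
#11 0x55→b21/s5 L1-HIT; vc=[]
#12 0x5c→b23/s7 L1-HIT; vc=[]
#13 0x56→b21/s5 L1-HIT; vc=[]
#14 0x57→b21/s5 L1-HIT; vc=[]
#15 0x63→b24/s0 L1-HIT; vc=[]
#16 0x39→b14/s6 MISS; vc=[]
#17 0x59→b22/s6 MISS; vc=[14]
#18 0x39→b14/s6 VC-HIT; vc=[22]
#19 0x3e→b15/s7 MISS; vc=[22,23]
#20 0x5c→b23/s7 VC-HIT; vc=[22,15]
#21 0x3f→b15/s7 VC-HIT; vc=[22,23]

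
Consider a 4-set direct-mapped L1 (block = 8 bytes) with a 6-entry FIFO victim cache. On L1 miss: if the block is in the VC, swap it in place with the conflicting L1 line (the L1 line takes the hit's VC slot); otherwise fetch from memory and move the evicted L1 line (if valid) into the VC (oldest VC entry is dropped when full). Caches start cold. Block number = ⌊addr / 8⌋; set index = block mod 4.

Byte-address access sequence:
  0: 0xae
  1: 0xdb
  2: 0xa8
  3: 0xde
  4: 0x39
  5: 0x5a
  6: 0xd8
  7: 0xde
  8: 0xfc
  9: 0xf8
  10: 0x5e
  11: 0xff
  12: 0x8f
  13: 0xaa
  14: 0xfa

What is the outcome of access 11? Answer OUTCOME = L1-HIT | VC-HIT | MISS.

OUTCOME = VC-HIT

  [0] addr=0xae blk=21 s=1: MISS | VC []
  [1] addr=0xdb blk=27 s=3: MISS | VC []
  [2] addr=0xa8 blk=21 s=1: L1-HIT | VC []
  [3] addr=0xde blk=27 s=3: L1-HIT | VC []
  [4] addr=0x39 blk=7 s=3: MISS | VC [27]
  [5] addr=0x5a blk=11 s=3: MISS | VC [27, 7]
  [6] addr=0xd8 blk=27 s=3: VC-HIT | VC [11, 7]
  [7] addr=0xde blk=27 s=3: L1-HIT | VC [11, 7]
  [8] addr=0xfc blk=31 s=3: MISS | VC [11, 7, 27]
  [9] addr=0xf8 blk=31 s=3: L1-HIT | VC [11, 7, 27]
  [10] addr=0x5e blk=11 s=3: VC-HIT | VC [31, 7, 27]
  [11] addr=0xff blk=31 s=3: VC-HIT | VC [11, 7, 27]
  [12] addr=0x8f blk=17 s=1: MISS | VC [11, 7, 27, 21]
  [13] addr=0xaa blk=21 s=1: VC-HIT | VC [11, 7, 27, 17]
  [14] addr=0xfa blk=31 s=3: L1-HIT | VC [11, 7, 27, 17]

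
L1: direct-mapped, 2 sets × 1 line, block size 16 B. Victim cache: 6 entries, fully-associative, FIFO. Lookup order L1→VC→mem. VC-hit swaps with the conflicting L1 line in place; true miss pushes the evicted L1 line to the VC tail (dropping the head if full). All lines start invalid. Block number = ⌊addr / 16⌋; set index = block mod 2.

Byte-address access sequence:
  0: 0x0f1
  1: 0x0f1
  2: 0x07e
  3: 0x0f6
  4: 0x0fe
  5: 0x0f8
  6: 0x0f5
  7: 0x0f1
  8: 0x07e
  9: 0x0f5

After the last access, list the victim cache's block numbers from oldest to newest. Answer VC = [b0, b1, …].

VC = [7]

0: 0xf1 (blk 15, set 1) → MISS  vc=[]
1: 0xf1 (blk 15, set 1) → L1-HIT  vc=[]
2: 0x7e (blk 7, set 1) → MISS  vc=[15]
3: 0xf6 (blk 15, set 1) → VC-HIT  vc=[7]
4: 0xfe (blk 15, set 1) → L1-HIT  vc=[7]
5: 0xf8 (blk 15, set 1) → L1-HIT  vc=[7]
6: 0xf5 (blk 15, set 1) → L1-HIT  vc=[7]
7: 0xf1 (blk 15, set 1) → L1-HIT  vc=[7]
8: 0x7e (blk 7, set 1) → VC-HIT  vc=[15]
9: 0xf5 (blk 15, set 1) → VC-HIT  vc=[7]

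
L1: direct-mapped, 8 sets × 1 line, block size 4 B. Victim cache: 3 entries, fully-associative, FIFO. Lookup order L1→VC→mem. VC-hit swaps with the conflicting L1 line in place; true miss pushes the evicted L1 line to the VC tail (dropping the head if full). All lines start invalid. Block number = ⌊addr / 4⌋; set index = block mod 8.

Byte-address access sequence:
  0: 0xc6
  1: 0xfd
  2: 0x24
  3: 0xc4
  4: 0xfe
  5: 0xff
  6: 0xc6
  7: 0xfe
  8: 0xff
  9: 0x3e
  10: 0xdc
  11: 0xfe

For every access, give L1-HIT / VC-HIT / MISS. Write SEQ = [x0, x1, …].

SEQ = [MISS, MISS, MISS, VC-HIT, L1-HIT, L1-HIT, L1-HIT, L1-HIT, L1-HIT, MISS, MISS, VC-HIT]

  [0] addr=0xc6 blk=49 s=1: MISS | VC []
  [1] addr=0xfd blk=63 s=7: MISS | VC []
  [2] addr=0x24 blk=9 s=1: MISS | VC [49]
  [3] addr=0xc4 blk=49 s=1: VC-HIT | VC [9]
  [4] addr=0xfe blk=63 s=7: L1-HIT | VC [9]
  [5] addr=0xff blk=63 s=7: L1-HIT | VC [9]
  [6] addr=0xc6 blk=49 s=1: L1-HIT | VC [9]
  [7] addr=0xfe blk=63 s=7: L1-HIT | VC [9]
  [8] addr=0xff blk=63 s=7: L1-HIT | VC [9]
  [9] addr=0x3e blk=15 s=7: MISS | VC [9, 63]
  [10] addr=0xdc blk=55 s=7: MISS | VC [9, 63, 15]
  [11] addr=0xfe blk=63 s=7: VC-HIT | VC [9, 55, 15]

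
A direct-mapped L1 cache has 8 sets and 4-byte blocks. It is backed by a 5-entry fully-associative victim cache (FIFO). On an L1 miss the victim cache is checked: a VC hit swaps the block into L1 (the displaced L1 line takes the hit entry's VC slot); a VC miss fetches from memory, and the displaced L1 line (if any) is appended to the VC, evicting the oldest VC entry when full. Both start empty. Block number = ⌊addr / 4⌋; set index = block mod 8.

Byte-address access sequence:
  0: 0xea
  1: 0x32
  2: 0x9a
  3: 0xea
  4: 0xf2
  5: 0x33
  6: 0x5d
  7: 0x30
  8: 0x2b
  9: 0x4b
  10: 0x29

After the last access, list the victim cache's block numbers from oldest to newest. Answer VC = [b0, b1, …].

VC = [60, 58, 18]

  [0] addr=0xea blk=58 s=2: MISS | VC []
  [1] addr=0x32 blk=12 s=4: MISS | VC []
  [2] addr=0x9a blk=38 s=6: MISS | VC []
  [3] addr=0xea blk=58 s=2: L1-HIT | VC []
  [4] addr=0xf2 blk=60 s=4: MISS | VC [12]
  [5] addr=0x33 blk=12 s=4: VC-HIT | VC [60]
  [6] addr=0x5d blk=23 s=7: MISS | VC [60]
  [7] addr=0x30 blk=12 s=4: L1-HIT | VC [60]
  [8] addr=0x2b blk=10 s=2: MISS | VC [60, 58]
  [9] addr=0x4b blk=18 s=2: MISS | VC [60, 58, 10]
  [10] addr=0x29 blk=10 s=2: VC-HIT | VC [60, 58, 18]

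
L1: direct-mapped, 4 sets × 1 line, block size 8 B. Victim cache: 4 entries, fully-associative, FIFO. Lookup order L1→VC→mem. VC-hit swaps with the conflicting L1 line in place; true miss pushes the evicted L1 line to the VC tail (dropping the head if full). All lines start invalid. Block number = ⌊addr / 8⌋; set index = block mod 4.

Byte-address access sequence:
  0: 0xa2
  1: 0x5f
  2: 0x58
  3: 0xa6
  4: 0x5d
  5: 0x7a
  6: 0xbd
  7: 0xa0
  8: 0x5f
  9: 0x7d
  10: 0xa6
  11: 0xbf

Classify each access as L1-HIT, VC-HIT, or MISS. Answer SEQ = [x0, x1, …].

  [0] addr=0xa2 blk=20 s=0: MISS | VC []
  [1] addr=0x5f blk=11 s=3: MISS | VC []
  [2] addr=0x58 blk=11 s=3: L1-HIT | VC []
  [3] addr=0xa6 blk=20 s=0: L1-HIT | VC []
  [4] addr=0x5d blk=11 s=3: L1-HIT | VC []
  [5] addr=0x7a blk=15 s=3: MISS | VC [11]
  [6] addr=0xbd blk=23 s=3: MISS | VC [11, 15]
  [7] addr=0xa0 blk=20 s=0: L1-HIT | VC [11, 15]
  [8] addr=0x5f blk=11 s=3: VC-HIT | VC [23, 15]
  [9] addr=0x7d blk=15 s=3: VC-HIT | VC [23, 11]
  [10] addr=0xa6 blk=20 s=0: L1-HIT | VC [23, 11]
  [11] addr=0xbf blk=23 s=3: VC-HIT | VC [15, 11]

SEQ = [MISS, MISS, L1-HIT, L1-HIT, L1-HIT, MISS, MISS, L1-HIT, VC-HIT, VC-HIT, L1-HIT, VC-HIT]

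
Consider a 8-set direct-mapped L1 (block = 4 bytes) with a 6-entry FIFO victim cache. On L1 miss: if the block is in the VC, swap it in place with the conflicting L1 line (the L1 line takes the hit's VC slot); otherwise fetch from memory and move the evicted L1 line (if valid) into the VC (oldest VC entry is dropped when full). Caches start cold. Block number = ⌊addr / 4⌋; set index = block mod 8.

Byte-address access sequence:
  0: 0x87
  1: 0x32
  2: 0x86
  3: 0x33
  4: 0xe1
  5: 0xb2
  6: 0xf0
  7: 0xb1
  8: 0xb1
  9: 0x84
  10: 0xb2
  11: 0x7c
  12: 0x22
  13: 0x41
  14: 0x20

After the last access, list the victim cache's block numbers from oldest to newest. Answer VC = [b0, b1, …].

VC = [12, 60, 56, 16]

  [0] addr=0x87 blk=33 s=1: MISS | VC []
  [1] addr=0x32 blk=12 s=4: MISS | VC []
  [2] addr=0x86 blk=33 s=1: L1-HIT | VC []
  [3] addr=0x33 blk=12 s=4: L1-HIT | VC []
  [4] addr=0xe1 blk=56 s=0: MISS | VC []
  [5] addr=0xb2 blk=44 s=4: MISS | VC [12]
  [6] addr=0xf0 blk=60 s=4: MISS | VC [12, 44]
  [7] addr=0xb1 blk=44 s=4: VC-HIT | VC [12, 60]
  [8] addr=0xb1 blk=44 s=4: L1-HIT | VC [12, 60]
  [9] addr=0x84 blk=33 s=1: L1-HIT | VC [12, 60]
  [10] addr=0xb2 blk=44 s=4: L1-HIT | VC [12, 60]
  [11] addr=0x7c blk=31 s=7: MISS | VC [12, 60]
  [12] addr=0x22 blk=8 s=0: MISS | VC [12, 60, 56]
  [13] addr=0x41 blk=16 s=0: MISS | VC [12, 60, 56, 8]
  [14] addr=0x20 blk=8 s=0: VC-HIT | VC [12, 60, 56, 16]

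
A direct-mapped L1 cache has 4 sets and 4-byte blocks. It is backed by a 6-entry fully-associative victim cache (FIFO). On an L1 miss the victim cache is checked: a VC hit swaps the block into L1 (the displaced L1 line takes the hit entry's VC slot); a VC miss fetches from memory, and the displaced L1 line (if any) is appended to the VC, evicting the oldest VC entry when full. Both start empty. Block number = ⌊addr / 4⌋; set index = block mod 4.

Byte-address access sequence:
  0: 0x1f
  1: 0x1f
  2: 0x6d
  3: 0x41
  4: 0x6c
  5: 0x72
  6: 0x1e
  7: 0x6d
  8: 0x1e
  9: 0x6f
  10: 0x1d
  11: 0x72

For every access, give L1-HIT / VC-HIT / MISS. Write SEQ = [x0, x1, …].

#0 0x1f→b7/s3 MISS; vc=[]
#1 0x1f→b7/s3 L1-HIT; vc=[]
#2 0x6d→b27/s3 MISS; vc=[7]
#3 0x41→b16/s0 MISS; vc=[7]
#4 0x6c→b27/s3 L1-HIT; vc=[7]
#5 0x72→b28/s0 MISS; vc=[7,16]
#6 0x1e→b7/s3 VC-HIT; vc=[27,16]
#7 0x6d→b27/s3 VC-HIT; vc=[7,16]
#8 0x1e→b7/s3 VC-HIT; vc=[27,16]
#9 0x6f→b27/s3 VC-HIT; vc=[7,16]
#10 0x1d→b7/s3 VC-HIT; vc=[27,16]
#11 0x72→b28/s0 L1-HIT; vc=[27,16]

SEQ = [MISS, L1-HIT, MISS, MISS, L1-HIT, MISS, VC-HIT, VC-HIT, VC-HIT, VC-HIT, VC-HIT, L1-HIT]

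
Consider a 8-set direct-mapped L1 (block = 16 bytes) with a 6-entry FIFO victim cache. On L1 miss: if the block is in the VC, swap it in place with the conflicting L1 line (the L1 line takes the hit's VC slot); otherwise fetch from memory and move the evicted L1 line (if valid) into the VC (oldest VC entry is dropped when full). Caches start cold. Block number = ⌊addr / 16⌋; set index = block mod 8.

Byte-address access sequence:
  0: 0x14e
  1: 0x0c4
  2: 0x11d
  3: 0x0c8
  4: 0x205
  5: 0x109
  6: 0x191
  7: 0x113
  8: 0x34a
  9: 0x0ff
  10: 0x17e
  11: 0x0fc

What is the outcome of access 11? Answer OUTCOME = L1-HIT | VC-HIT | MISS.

  [0] addr=0x14e blk=20 s=4: MISS | VC []
  [1] addr=0xc4 blk=12 s=4: MISS | VC [20]
  [2] addr=0x11d blk=17 s=1: MISS | VC [20]
  [3] addr=0xc8 blk=12 s=4: L1-HIT | VC [20]
  [4] addr=0x205 blk=32 s=0: MISS | VC [20]
  [5] addr=0x109 blk=16 s=0: MISS | VC [20, 32]
  [6] addr=0x191 blk=25 s=1: MISS | VC [20, 32, 17]
  [7] addr=0x113 blk=17 s=1: VC-HIT | VC [20, 32, 25]
  [8] addr=0x34a blk=52 s=4: MISS | VC [20, 32, 25, 12]
  [9] addr=0xff blk=15 s=7: MISS | VC [20, 32, 25, 12]
  [10] addr=0x17e blk=23 s=7: MISS | VC [20, 32, 25, 12, 15]
  [11] addr=0xfc blk=15 s=7: VC-HIT | VC [20, 32, 25, 12, 23]

OUTCOME = VC-HIT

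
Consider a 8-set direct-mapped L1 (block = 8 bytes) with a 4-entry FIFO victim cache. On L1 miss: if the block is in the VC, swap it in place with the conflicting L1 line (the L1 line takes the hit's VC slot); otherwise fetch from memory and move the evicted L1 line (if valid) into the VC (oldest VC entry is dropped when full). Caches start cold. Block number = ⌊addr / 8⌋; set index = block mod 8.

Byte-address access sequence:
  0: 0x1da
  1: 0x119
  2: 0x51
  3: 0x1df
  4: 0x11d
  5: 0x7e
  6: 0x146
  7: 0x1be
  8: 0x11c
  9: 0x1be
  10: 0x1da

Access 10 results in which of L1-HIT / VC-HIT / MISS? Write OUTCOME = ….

#0 0x1da→b59/s3 MISS; vc=[]
#1 0x119→b35/s3 MISS; vc=[59]
#2 0x51→b10/s2 MISS; vc=[59]
#3 0x1df→b59/s3 VC-HIT; vc=[35]
#4 0x11d→b35/s3 VC-HIT; vc=[59]
#5 0x7e→b15/s7 MISS; vc=[59]
#6 0x146→b40/s0 MISS; vc=[59]
#7 0x1be→b55/s7 MISS; vc=[59,15]
#8 0x11c→b35/s3 L1-HIT; vc=[59,15]
#9 0x1be→b55/s7 L1-HIT; vc=[59,15]
#10 0x1da→b59/s3 VC-HIT; vc=[35,15]

OUTCOME = VC-HIT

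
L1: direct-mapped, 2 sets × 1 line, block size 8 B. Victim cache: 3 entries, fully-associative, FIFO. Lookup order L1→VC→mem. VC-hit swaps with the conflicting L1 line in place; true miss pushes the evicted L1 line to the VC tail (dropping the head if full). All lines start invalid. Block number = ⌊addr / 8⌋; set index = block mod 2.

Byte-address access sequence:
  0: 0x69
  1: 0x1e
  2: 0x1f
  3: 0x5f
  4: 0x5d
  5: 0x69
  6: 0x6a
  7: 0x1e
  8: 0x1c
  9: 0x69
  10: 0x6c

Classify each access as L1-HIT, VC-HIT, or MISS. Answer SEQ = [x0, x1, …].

SEQ = [MISS, MISS, L1-HIT, MISS, L1-HIT, VC-HIT, L1-HIT, VC-HIT, L1-HIT, VC-HIT, L1-HIT]

0: 0x69 (blk 13, set 1) → MISS  vc=[]
1: 0x1e (blk 3, set 1) → MISS  vc=[13]
2: 0x1f (blk 3, set 1) → L1-HIT  vc=[13]
3: 0x5f (blk 11, set 1) → MISS  vc=[13, 3]
4: 0x5d (blk 11, set 1) → L1-HIT  vc=[13, 3]
5: 0x69 (blk 13, set 1) → VC-HIT  vc=[11, 3]
6: 0x6a (blk 13, set 1) → L1-HIT  vc=[11, 3]
7: 0x1e (blk 3, set 1) → VC-HIT  vc=[11, 13]
8: 0x1c (blk 3, set 1) → L1-HIT  vc=[11, 13]
9: 0x69 (blk 13, set 1) → VC-HIT  vc=[11, 3]
10: 0x6c (blk 13, set 1) → L1-HIT  vc=[11, 3]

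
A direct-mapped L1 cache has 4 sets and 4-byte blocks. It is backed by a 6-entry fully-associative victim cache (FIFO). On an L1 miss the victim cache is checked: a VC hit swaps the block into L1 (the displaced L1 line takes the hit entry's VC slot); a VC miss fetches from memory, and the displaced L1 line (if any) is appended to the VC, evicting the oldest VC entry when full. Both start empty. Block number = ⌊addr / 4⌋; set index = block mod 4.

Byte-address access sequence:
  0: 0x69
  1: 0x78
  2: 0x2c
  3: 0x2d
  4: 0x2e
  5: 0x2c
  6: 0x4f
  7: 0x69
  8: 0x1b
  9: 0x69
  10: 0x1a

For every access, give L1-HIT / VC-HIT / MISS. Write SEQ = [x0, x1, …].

0: 0x69 (blk 26, set 2) → MISS  vc=[]
1: 0x78 (blk 30, set 2) → MISS  vc=[26]
2: 0x2c (blk 11, set 3) → MISS  vc=[26]
3: 0x2d (blk 11, set 3) → L1-HIT  vc=[26]
4: 0x2e (blk 11, set 3) → L1-HIT  vc=[26]
5: 0x2c (blk 11, set 3) → L1-HIT  vc=[26]
6: 0x4f (blk 19, set 3) → MISS  vc=[26, 11]
7: 0x69 (blk 26, set 2) → VC-HIT  vc=[30, 11]
8: 0x1b (blk 6, set 2) → MISS  vc=[30, 11, 26]
9: 0x69 (blk 26, set 2) → VC-HIT  vc=[30, 11, 6]
10: 0x1a (blk 6, set 2) → VC-HIT  vc=[30, 11, 26]

SEQ = [MISS, MISS, MISS, L1-HIT, L1-HIT, L1-HIT, MISS, VC-HIT, MISS, VC-HIT, VC-HIT]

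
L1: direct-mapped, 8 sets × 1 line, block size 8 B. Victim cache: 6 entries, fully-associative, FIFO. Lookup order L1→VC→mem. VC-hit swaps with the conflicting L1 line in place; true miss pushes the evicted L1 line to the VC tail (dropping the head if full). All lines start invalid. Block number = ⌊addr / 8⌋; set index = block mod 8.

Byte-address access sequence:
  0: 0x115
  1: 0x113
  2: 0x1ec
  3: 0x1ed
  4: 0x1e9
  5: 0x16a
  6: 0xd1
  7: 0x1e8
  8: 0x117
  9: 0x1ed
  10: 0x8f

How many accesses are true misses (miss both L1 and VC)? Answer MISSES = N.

#0 0x115→b34/s2 MISS; vc=[]
#1 0x113→b34/s2 L1-HIT; vc=[]
#2 0x1ec→b61/s5 MISS; vc=[]
#3 0x1ed→b61/s5 L1-HIT; vc=[]
#4 0x1e9→b61/s5 L1-HIT; vc=[]
#5 0x16a→b45/s5 MISS; vc=[61]
#6 0xd1→b26/s2 MISS; vc=[61,34]
#7 0x1e8→b61/s5 VC-HIT; vc=[45,34]
#8 0x117→b34/s2 VC-HIT; vc=[45,26]
#9 0x1ed→b61/s5 L1-HIT; vc=[45,26]
#10 0x8f→b17/s1 MISS; vc=[45,26]

MISSES = 5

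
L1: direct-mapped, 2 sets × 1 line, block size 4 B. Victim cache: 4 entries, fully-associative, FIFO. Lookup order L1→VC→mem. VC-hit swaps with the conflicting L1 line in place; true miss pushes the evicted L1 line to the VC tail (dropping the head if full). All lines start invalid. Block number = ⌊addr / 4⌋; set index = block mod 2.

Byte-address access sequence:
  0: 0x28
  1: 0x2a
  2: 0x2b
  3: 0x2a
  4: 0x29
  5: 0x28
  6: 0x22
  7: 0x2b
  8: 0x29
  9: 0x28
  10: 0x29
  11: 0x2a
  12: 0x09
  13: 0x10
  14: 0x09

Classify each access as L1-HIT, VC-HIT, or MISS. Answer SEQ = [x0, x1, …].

#0 0x28→b10/s0 MISS; vc=[]
#1 0x2a→b10/s0 L1-HIT; vc=[]
#2 0x2b→b10/s0 L1-HIT; vc=[]
#3 0x2a→b10/s0 L1-HIT; vc=[]
#4 0x29→b10/s0 L1-HIT; vc=[]
#5 0x28→b10/s0 L1-HIT; vc=[]
#6 0x22→b8/s0 MISS; vc=[10]
#7 0x2b→b10/s0 VC-HIT; vc=[8]
#8 0x29→b10/s0 L1-HIT; vc=[8]
#9 0x28→b10/s0 L1-HIT; vc=[8]
#10 0x29→b10/s0 L1-HIT; vc=[8]
#11 0x2a→b10/s0 L1-HIT; vc=[8]
#12 0x9→b2/s0 MISS; vc=[8,10]
#13 0x10→b4/s0 MISS; vc=[8,10,2]
#14 0x9→b2/s0 VC-HIT; vc=[8,10,4]

SEQ = [MISS, L1-HIT, L1-HIT, L1-HIT, L1-HIT, L1-HIT, MISS, VC-HIT, L1-HIT, L1-HIT, L1-HIT, L1-HIT, MISS, MISS, VC-HIT]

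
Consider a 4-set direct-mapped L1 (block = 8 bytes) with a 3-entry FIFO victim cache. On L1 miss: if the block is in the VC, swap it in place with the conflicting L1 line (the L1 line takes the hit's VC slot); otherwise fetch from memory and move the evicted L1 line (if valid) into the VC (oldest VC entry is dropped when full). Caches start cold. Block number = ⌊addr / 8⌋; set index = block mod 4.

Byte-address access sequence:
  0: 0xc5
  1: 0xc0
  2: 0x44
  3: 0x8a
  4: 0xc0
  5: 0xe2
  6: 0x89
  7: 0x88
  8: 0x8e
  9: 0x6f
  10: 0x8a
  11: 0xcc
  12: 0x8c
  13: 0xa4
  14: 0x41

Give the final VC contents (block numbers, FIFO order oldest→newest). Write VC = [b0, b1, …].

0: 0xc5 (blk 24, set 0) → MISS  vc=[]
1: 0xc0 (blk 24, set 0) → L1-HIT  vc=[]
2: 0x44 (blk 8, set 0) → MISS  vc=[24]
3: 0x8a (blk 17, set 1) → MISS  vc=[24]
4: 0xc0 (blk 24, set 0) → VC-HIT  vc=[8]
5: 0xe2 (blk 28, set 0) → MISS  vc=[8, 24]
6: 0x89 (blk 17, set 1) → L1-HIT  vc=[8, 24]
7: 0x88 (blk 17, set 1) → L1-HIT  vc=[8, 24]
8: 0x8e (blk 17, set 1) → L1-HIT  vc=[8, 24]
9: 0x6f (blk 13, set 1) → MISS  vc=[8, 24, 17]
10: 0x8a (blk 17, set 1) → VC-HIT  vc=[8, 24, 13]
11: 0xcc (blk 25, set 1) → MISS  vc=[24, 13, 17]
12: 0x8c (blk 17, set 1) → VC-HIT  vc=[24, 13, 25]
13: 0xa4 (blk 20, set 0) → MISS  vc=[13, 25, 28]
14: 0x41 (blk 8, set 0) → MISS  vc=[25, 28, 20]

VC = [25, 28, 20]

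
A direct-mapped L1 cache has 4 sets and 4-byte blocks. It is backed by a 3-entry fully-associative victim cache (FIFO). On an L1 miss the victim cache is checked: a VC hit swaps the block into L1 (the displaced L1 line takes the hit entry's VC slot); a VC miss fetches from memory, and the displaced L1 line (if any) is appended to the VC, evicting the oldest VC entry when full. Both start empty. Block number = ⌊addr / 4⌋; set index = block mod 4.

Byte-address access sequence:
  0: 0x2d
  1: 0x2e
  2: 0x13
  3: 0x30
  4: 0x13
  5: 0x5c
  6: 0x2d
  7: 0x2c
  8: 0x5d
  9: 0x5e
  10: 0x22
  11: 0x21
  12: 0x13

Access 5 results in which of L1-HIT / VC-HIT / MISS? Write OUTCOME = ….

  [0] addr=0x2d blk=11 s=3: MISS | VC []
  [1] addr=0x2e blk=11 s=3: L1-HIT | VC []
  [2] addr=0x13 blk=4 s=0: MISS | VC []
  [3] addr=0x30 blk=12 s=0: MISS | VC [4]
  [4] addr=0x13 blk=4 s=0: VC-HIT | VC [12]
  [5] addr=0x5c blk=23 s=3: MISS | VC [12, 11]
  [6] addr=0x2d blk=11 s=3: VC-HIT | VC [12, 23]
  [7] addr=0x2c blk=11 s=3: L1-HIT | VC [12, 23]
  [8] addr=0x5d blk=23 s=3: VC-HIT | VC [12, 11]
  [9] addr=0x5e blk=23 s=3: L1-HIT | VC [12, 11]
  [10] addr=0x22 blk=8 s=0: MISS | VC [12, 11, 4]
  [11] addr=0x21 blk=8 s=0: L1-HIT | VC [12, 11, 4]
  [12] addr=0x13 blk=4 s=0: VC-HIT | VC [12, 11, 8]

OUTCOME = MISS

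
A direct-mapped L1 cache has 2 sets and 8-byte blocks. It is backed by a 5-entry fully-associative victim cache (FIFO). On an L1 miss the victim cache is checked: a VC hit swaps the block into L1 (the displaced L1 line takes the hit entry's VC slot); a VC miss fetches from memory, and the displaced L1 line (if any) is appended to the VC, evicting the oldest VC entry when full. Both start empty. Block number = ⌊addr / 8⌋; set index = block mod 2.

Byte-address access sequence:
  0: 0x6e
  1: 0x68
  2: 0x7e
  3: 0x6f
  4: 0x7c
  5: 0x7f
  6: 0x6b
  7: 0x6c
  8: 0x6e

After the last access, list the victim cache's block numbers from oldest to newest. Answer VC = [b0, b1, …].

0: 0x6e (blk 13, set 1) → MISS  vc=[]
1: 0x68 (blk 13, set 1) → L1-HIT  vc=[]
2: 0x7e (blk 15, set 1) → MISS  vc=[13]
3: 0x6f (blk 13, set 1) → VC-HIT  vc=[15]
4: 0x7c (blk 15, set 1) → VC-HIT  vc=[13]
5: 0x7f (blk 15, set 1) → L1-HIT  vc=[13]
6: 0x6b (blk 13, set 1) → VC-HIT  vc=[15]
7: 0x6c (blk 13, set 1) → L1-HIT  vc=[15]
8: 0x6e (blk 13, set 1) → L1-HIT  vc=[15]

VC = [15]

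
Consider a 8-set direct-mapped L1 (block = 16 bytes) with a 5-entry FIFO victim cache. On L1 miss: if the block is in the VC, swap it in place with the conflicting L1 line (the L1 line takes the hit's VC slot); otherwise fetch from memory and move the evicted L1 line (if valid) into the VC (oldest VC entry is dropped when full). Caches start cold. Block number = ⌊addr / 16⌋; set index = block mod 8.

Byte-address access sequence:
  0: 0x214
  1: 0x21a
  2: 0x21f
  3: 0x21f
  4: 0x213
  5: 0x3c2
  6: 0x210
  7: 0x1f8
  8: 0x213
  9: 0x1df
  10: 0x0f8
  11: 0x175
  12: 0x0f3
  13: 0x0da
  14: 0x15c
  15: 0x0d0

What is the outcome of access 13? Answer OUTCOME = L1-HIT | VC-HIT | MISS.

OUTCOME = MISS

0: 0x214 (blk 33, set 1) → MISS  vc=[]
1: 0x21a (blk 33, set 1) → L1-HIT  vc=[]
2: 0x21f (blk 33, set 1) → L1-HIT  vc=[]
3: 0x21f (blk 33, set 1) → L1-HIT  vc=[]
4: 0x213 (blk 33, set 1) → L1-HIT  vc=[]
5: 0x3c2 (blk 60, set 4) → MISS  vc=[]
6: 0x210 (blk 33, set 1) → L1-HIT  vc=[]
7: 0x1f8 (blk 31, set 7) → MISS  vc=[]
8: 0x213 (blk 33, set 1) → L1-HIT  vc=[]
9: 0x1df (blk 29, set 5) → MISS  vc=[]
10: 0xf8 (blk 15, set 7) → MISS  vc=[31]
11: 0x175 (blk 23, set 7) → MISS  vc=[31, 15]
12: 0xf3 (blk 15, set 7) → VC-HIT  vc=[31, 23]
13: 0xda (blk 13, set 5) → MISS  vc=[31, 23, 29]
14: 0x15c (blk 21, set 5) → MISS  vc=[31, 23, 29, 13]
15: 0xd0 (blk 13, set 5) → VC-HIT  vc=[31, 23, 29, 21]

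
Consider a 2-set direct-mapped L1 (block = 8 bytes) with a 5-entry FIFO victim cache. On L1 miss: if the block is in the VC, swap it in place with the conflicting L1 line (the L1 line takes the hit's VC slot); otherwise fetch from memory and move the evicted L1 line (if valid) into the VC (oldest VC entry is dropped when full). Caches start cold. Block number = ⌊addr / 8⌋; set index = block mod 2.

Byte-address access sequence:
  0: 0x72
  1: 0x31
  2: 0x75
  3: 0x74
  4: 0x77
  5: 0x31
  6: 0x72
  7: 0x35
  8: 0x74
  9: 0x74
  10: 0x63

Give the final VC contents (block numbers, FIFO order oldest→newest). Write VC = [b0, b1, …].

#0 0x72→b14/s0 MISS; vc=[]
#1 0x31→b6/s0 MISS; vc=[14]
#2 0x75→b14/s0 VC-HIT; vc=[6]
#3 0x74→b14/s0 L1-HIT; vc=[6]
#4 0x77→b14/s0 L1-HIT; vc=[6]
#5 0x31→b6/s0 VC-HIT; vc=[14]
#6 0x72→b14/s0 VC-HIT; vc=[6]
#7 0x35→b6/s0 VC-HIT; vc=[14]
#8 0x74→b14/s0 VC-HIT; vc=[6]
#9 0x74→b14/s0 L1-HIT; vc=[6]
#10 0x63→b12/s0 MISS; vc=[6,14]

VC = [6, 14]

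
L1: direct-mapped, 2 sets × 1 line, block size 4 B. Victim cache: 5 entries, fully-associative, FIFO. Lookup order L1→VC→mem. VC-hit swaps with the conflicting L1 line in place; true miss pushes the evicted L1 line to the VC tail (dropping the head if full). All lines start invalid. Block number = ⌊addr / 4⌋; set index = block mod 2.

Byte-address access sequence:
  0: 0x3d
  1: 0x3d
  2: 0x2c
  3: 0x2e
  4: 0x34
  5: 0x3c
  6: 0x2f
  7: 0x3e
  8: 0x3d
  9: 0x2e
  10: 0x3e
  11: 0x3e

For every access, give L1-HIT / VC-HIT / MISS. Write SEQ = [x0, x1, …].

SEQ = [MISS, L1-HIT, MISS, L1-HIT, MISS, VC-HIT, VC-HIT, VC-HIT, L1-HIT, VC-HIT, VC-HIT, L1-HIT]

0: 0x3d (blk 15, set 1) → MISS  vc=[]
1: 0x3d (blk 15, set 1) → L1-HIT  vc=[]
2: 0x2c (blk 11, set 1) → MISS  vc=[15]
3: 0x2e (blk 11, set 1) → L1-HIT  vc=[15]
4: 0x34 (blk 13, set 1) → MISS  vc=[15, 11]
5: 0x3c (blk 15, set 1) → VC-HIT  vc=[13, 11]
6: 0x2f (blk 11, set 1) → VC-HIT  vc=[13, 15]
7: 0x3e (blk 15, set 1) → VC-HIT  vc=[13, 11]
8: 0x3d (blk 15, set 1) → L1-HIT  vc=[13, 11]
9: 0x2e (blk 11, set 1) → VC-HIT  vc=[13, 15]
10: 0x3e (blk 15, set 1) → VC-HIT  vc=[13, 11]
11: 0x3e (blk 15, set 1) → L1-HIT  vc=[13, 11]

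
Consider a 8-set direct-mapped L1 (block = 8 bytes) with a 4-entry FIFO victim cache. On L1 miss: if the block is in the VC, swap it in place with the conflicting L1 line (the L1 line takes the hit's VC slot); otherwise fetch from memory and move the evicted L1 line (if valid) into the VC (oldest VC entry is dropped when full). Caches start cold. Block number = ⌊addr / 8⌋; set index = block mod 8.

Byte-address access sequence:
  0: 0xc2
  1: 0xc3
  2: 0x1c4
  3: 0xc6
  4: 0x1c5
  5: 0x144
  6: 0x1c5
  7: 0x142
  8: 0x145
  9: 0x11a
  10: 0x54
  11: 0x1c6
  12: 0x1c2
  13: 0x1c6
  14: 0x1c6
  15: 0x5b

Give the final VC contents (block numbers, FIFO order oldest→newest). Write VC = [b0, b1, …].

#0 0xc2→b24/s0 MISS; vc=[]
#1 0xc3→b24/s0 L1-HIT; vc=[]
#2 0x1c4→b56/s0 MISS; vc=[24]
#3 0xc6→b24/s0 VC-HIT; vc=[56]
#4 0x1c5→b56/s0 VC-HIT; vc=[24]
#5 0x144→b40/s0 MISS; vc=[24,56]
#6 0x1c5→b56/s0 VC-HIT; vc=[24,40]
#7 0x142→b40/s0 VC-HIT; vc=[24,56]
#8 0x145→b40/s0 L1-HIT; vc=[24,56]
#9 0x11a→b35/s3 MISS; vc=[24,56]
#10 0x54→b10/s2 MISS; vc=[24,56]
#11 0x1c6→b56/s0 VC-HIT; vc=[24,40]
#12 0x1c2→b56/s0 L1-HIT; vc=[24,40]
#13 0x1c6→b56/s0 L1-HIT; vc=[24,40]
#14 0x1c6→b56/s0 L1-HIT; vc=[24,40]
#15 0x5b→b11/s3 MISS; vc=[24,40,35]

VC = [24, 40, 35]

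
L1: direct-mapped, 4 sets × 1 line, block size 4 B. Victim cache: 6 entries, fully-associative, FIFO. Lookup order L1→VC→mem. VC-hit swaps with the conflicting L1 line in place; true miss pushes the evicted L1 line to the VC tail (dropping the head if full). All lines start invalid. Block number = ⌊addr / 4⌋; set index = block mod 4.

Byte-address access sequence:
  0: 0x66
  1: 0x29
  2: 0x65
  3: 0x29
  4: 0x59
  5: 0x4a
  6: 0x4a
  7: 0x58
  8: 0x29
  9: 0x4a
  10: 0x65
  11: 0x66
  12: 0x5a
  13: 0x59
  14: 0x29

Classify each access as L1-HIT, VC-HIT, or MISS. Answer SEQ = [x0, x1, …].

SEQ = [MISS, MISS, L1-HIT, L1-HIT, MISS, MISS, L1-HIT, VC-HIT, VC-HIT, VC-HIT, L1-HIT, L1-HIT, VC-HIT, L1-HIT, VC-HIT]

  [0] addr=0x66 blk=25 s=1: MISS | VC []
  [1] addr=0x29 blk=10 s=2: MISS | VC []
  [2] addr=0x65 blk=25 s=1: L1-HIT | VC []
  [3] addr=0x29 blk=10 s=2: L1-HIT | VC []
  [4] addr=0x59 blk=22 s=2: MISS | VC [10]
  [5] addr=0x4a blk=18 s=2: MISS | VC [10, 22]
  [6] addr=0x4a blk=18 s=2: L1-HIT | VC [10, 22]
  [7] addr=0x58 blk=22 s=2: VC-HIT | VC [10, 18]
  [8] addr=0x29 blk=10 s=2: VC-HIT | VC [22, 18]
  [9] addr=0x4a blk=18 s=2: VC-HIT | VC [22, 10]
  [10] addr=0x65 blk=25 s=1: L1-HIT | VC [22, 10]
  [11] addr=0x66 blk=25 s=1: L1-HIT | VC [22, 10]
  [12] addr=0x5a blk=22 s=2: VC-HIT | VC [18, 10]
  [13] addr=0x59 blk=22 s=2: L1-HIT | VC [18, 10]
  [14] addr=0x29 blk=10 s=2: VC-HIT | VC [18, 22]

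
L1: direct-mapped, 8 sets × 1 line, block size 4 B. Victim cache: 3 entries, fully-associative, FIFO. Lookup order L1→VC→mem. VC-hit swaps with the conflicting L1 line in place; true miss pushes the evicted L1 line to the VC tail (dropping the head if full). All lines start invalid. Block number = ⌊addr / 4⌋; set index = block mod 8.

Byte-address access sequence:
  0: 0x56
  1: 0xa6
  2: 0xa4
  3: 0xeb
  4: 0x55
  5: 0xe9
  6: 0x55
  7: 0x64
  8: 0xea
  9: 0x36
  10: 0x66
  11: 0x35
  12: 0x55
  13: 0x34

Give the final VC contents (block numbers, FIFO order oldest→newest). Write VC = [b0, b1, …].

  [0] addr=0x56 blk=21 s=5: MISS | VC []
  [1] addr=0xa6 blk=41 s=1: MISS | VC []
  [2] addr=0xa4 blk=41 s=1: L1-HIT | VC []
  [3] addr=0xeb blk=58 s=2: MISS | VC []
  [4] addr=0x55 blk=21 s=5: L1-HIT | VC []
  [5] addr=0xe9 blk=58 s=2: L1-HIT | VC []
  [6] addr=0x55 blk=21 s=5: L1-HIT | VC []
  [7] addr=0x64 blk=25 s=1: MISS | VC [41]
  [8] addr=0xea blk=58 s=2: L1-HIT | VC [41]
  [9] addr=0x36 blk=13 s=5: MISS | VC [41, 21]
  [10] addr=0x66 blk=25 s=1: L1-HIT | VC [41, 21]
  [11] addr=0x35 blk=13 s=5: L1-HIT | VC [41, 21]
  [12] addr=0x55 blk=21 s=5: VC-HIT | VC [41, 13]
  [13] addr=0x34 blk=13 s=5: VC-HIT | VC [41, 21]

VC = [41, 21]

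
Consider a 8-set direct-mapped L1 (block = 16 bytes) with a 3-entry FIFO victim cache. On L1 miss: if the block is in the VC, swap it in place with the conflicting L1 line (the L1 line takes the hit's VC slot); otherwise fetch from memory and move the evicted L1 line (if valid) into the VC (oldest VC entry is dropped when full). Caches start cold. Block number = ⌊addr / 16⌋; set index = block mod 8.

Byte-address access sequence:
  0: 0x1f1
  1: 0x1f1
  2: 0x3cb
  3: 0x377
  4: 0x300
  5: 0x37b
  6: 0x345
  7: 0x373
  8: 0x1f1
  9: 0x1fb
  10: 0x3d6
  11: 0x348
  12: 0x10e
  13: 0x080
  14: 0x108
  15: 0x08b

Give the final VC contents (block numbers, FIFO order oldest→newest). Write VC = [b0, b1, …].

VC = [60, 48, 16]

#0 0x1f1→b31/s7 MISS; vc=[]
#1 0x1f1→b31/s7 L1-HIT; vc=[]
#2 0x3cb→b60/s4 MISS; vc=[]
#3 0x377→b55/s7 MISS; vc=[31]
#4 0x300→b48/s0 MISS; vc=[31]
#5 0x37b→b55/s7 L1-HIT; vc=[31]
#6 0x345→b52/s4 MISS; vc=[31,60]
#7 0x373→b55/s7 L1-HIT; vc=[31,60]
#8 0x1f1→b31/s7 VC-HIT; vc=[55,60]
#9 0x1fb→b31/s7 L1-HIT; vc=[55,60]
#10 0x3d6→b61/s5 MISS; vc=[55,60]
#11 0x348→b52/s4 L1-HIT; vc=[55,60]
#12 0x10e→b16/s0 MISS; vc=[55,60,48]
#13 0x80→b8/s0 MISS; vc=[60,48,16]
#14 0x108→b16/s0 VC-HIT; vc=[60,48,8]
#15 0x8b→b8/s0 VC-HIT; vc=[60,48,16]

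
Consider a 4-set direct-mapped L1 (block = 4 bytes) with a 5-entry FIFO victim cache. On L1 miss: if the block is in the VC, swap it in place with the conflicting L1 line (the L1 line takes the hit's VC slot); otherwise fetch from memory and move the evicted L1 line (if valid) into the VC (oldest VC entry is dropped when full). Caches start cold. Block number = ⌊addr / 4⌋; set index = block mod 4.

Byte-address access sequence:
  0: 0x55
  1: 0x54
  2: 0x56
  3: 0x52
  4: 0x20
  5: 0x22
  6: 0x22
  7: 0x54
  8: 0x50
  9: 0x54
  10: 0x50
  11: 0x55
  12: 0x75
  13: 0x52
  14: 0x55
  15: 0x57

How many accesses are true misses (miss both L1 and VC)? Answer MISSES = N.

MISSES = 4

#0 0x55→b21/s1 MISS; vc=[]
#1 0x54→b21/s1 L1-HIT; vc=[]
#2 0x56→b21/s1 L1-HIT; vc=[]
#3 0x52→b20/s0 MISS; vc=[]
#4 0x20→b8/s0 MISS; vc=[20]
#5 0x22→b8/s0 L1-HIT; vc=[20]
#6 0x22→b8/s0 L1-HIT; vc=[20]
#7 0x54→b21/s1 L1-HIT; vc=[20]
#8 0x50→b20/s0 VC-HIT; vc=[8]
#9 0x54→b21/s1 L1-HIT; vc=[8]
#10 0x50→b20/s0 L1-HIT; vc=[8]
#11 0x55→b21/s1 L1-HIT; vc=[8]
#12 0x75→b29/s1 MISS; vc=[8,21]
#13 0x52→b20/s0 L1-HIT; vc=[8,21]
#14 0x55→b21/s1 VC-HIT; vc=[8,29]
#15 0x57→b21/s1 L1-HIT; vc=[8,29]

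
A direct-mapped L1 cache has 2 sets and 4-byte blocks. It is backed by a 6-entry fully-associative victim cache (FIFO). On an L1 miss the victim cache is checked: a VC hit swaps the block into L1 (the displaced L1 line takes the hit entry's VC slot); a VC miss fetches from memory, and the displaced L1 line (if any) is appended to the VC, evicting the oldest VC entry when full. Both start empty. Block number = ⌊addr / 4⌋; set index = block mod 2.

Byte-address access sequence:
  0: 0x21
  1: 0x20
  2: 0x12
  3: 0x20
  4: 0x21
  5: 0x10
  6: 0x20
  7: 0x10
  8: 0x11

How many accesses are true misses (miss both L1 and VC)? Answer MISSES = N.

#0 0x21→b8/s0 MISS; vc=[]
#1 0x20→b8/s0 L1-HIT; vc=[]
#2 0x12→b4/s0 MISS; vc=[8]
#3 0x20→b8/s0 VC-HIT; vc=[4]
#4 0x21→b8/s0 L1-HIT; vc=[4]
#5 0x10→b4/s0 VC-HIT; vc=[8]
#6 0x20→b8/s0 VC-HIT; vc=[4]
#7 0x10→b4/s0 VC-HIT; vc=[8]
#8 0x11→b4/s0 L1-HIT; vc=[8]

MISSES = 2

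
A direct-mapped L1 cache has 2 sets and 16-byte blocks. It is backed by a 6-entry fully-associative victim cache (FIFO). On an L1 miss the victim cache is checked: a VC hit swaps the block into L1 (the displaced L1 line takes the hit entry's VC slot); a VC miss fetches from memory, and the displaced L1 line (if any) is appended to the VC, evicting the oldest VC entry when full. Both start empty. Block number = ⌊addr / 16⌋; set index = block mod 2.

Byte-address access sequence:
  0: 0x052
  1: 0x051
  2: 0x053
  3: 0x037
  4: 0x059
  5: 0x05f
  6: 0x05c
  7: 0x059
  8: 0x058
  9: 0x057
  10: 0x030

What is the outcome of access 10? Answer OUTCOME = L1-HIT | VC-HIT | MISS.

OUTCOME = VC-HIT

  [0] addr=0x52 blk=5 s=1: MISS | VC []
  [1] addr=0x51 blk=5 s=1: L1-HIT | VC []
  [2] addr=0x53 blk=5 s=1: L1-HIT | VC []
  [3] addr=0x37 blk=3 s=1: MISS | VC [5]
  [4] addr=0x59 blk=5 s=1: VC-HIT | VC [3]
  [5] addr=0x5f blk=5 s=1: L1-HIT | VC [3]
  [6] addr=0x5c blk=5 s=1: L1-HIT | VC [3]
  [7] addr=0x59 blk=5 s=1: L1-HIT | VC [3]
  [8] addr=0x58 blk=5 s=1: L1-HIT | VC [3]
  [9] addr=0x57 blk=5 s=1: L1-HIT | VC [3]
  [10] addr=0x30 blk=3 s=1: VC-HIT | VC [5]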